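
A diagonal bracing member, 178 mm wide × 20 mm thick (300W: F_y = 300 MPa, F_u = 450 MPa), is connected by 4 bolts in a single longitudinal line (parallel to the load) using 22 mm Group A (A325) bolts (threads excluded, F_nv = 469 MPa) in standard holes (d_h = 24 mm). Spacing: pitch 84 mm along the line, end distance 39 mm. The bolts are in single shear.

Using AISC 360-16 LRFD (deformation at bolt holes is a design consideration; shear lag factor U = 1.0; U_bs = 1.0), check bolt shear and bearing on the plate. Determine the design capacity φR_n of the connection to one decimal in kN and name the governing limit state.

Bolt shear: A_b = π(22)²/4 = 380.13 mm². φR_n = 0.75 × 469 × 380.13 × 4 × 1 = 534.8 kN.
Bearing (20 mm plate, F_u = 450 MPa): end bolts L_c = 39 − 24/2 = 27, R_n = min(1.2×27×20×450, 2.4×22×20×450) = 291.6 kN/bolt; interior L_c = 84 − 24 = 60, R_n = 475.2 kN/bolt. φR_n = 0.75 × (1×291.6 + 3×475.2) = 1287.9 kN.
Governing: min(534.8, 1287.9) = 534.8 kN → bolt shear.

534.8 kN (bolt shear governs)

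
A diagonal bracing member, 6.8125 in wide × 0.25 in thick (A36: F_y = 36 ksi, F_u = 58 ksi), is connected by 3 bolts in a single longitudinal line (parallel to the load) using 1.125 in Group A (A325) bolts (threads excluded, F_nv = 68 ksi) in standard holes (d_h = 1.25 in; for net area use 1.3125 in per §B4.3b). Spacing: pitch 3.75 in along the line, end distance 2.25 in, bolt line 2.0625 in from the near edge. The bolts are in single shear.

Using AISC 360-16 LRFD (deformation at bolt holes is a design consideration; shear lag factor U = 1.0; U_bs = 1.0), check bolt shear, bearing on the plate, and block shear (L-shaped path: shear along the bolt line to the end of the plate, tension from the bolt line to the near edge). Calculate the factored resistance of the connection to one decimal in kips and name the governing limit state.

54.8 kips (block shear governs)

Bolt shear: A_b = π(1.125)²/4 = 0.99402 in². φR_n = 0.75 × 68 × 0.99402 × 3 × 1 = 152.1 kips.
Bearing (0.25 in plate, F_u = 58 ksi): end bolts L_c = 2.25 − 1.25/2 = 1.625, R_n = min(1.2×1.625×0.25×58, 2.4×1.125×0.25×58) = 28.275 kips/bolt; interior L_c = 3.75 − 1.25 = 2.5, R_n = 39.15 kips/bolt. φR_n = 0.75 × (1×28.275 + 2×39.15) = 79.9 kips.
Block shear: shear path 1×[2.25+2×3.75] = 1×9.75 in, A_gv = 2.4375, A_nv = 1×(9.75 − 2.5×1.3125)×0.25 = 1.6172 in²; tension to near edge: (2.0625 − 0.5×1.3125)×0.25 = 0.35156 in². R_n = min(0.6×58×1.6172, 0.6×36×2.4375) + 1.0×58×0.35156 = min(56.279, 52.65) + 20.39 = 73.04 kips. φR_n = 0.75 × 73.04 = 54.8 kips.
Governing: min(152.1, 79.9, 54.8) = 54.8 kips → block shear.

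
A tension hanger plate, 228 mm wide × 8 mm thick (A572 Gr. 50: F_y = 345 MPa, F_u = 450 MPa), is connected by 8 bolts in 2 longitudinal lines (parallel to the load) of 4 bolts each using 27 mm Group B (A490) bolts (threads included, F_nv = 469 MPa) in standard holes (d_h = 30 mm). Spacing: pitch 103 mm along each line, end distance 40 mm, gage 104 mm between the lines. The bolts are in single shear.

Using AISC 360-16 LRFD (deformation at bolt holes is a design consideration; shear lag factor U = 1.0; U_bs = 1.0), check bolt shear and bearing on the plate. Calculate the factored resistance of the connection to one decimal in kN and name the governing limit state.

Bolt shear: A_b = π(27)²/4 = 572.56 mm². φR_n = 0.75 × 469 × 572.56 × 8 × 1 = 1611.2 kN.
Bearing (8 mm plate, F_u = 450 MPa): end bolts L_c = 40 − 30/2 = 25, R_n = min(1.2×25×8×450, 2.4×27×8×450) = 108 kN/bolt; interior L_c = 103 − 30 = 73, R_n = 233.28 kN/bolt. φR_n = 0.75 × (2×108 + 6×233.28) = 1211.8 kN.
Governing: min(1611.2, 1211.8) = 1211.8 kN → bearing.

1211.8 kN (bearing governs)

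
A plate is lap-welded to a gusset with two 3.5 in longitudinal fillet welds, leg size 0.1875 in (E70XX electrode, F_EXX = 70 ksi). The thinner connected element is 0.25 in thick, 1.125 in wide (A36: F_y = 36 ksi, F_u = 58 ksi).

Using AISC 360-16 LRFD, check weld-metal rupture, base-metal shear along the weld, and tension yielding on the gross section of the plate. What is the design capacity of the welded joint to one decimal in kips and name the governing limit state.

9.1 kips (gross-section yield governs)

Weld metal: throat = 0.707×0.1875 = 0.13256 in, L = 2×3.5 = 7 in. φR_n = 0.75 × 0.6 × 70 × 0.13256 × 7 = 29.2 kips.
Base metal shear (0.25 in plate): yield φR_n = 1.0×0.6×36×0.25×7 = 37.8 kips; rupture φR_n = 0.75×0.6×58×0.25×7 = 45.7 kips; take 37.8 kips (yield).
Tension yield (gross): A_g = 1.125×0.25 = 0.28125 in². φR_n = 0.90 × 36 × 0.28125 = 9.1 kips.
Governing: min(29.2, 37.8, 9.1) = 9.1 kips → gross-section yield.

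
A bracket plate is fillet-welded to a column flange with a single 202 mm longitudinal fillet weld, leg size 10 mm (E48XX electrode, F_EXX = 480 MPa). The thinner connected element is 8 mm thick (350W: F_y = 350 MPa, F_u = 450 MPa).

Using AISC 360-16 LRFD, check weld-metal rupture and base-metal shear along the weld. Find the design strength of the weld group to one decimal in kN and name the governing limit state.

308.5 kN (weld metal governs)

Weld metal: throat = 0.707×10 = 7.07 mm, L = 202 mm. φR_n = 0.75 × 0.6 × 480 × 7.07 × 202 = 308.5 kN.
Base metal shear (8 mm plate): yield φR_n = 1.0×0.6×350×8×202 = 339.4 kN; rupture φR_n = 0.75×0.6×450×8×202 = 327.2 kN; take 327.2 kN (rupture).
Governing: min(308.5, 327.2) = 308.5 kN → weld metal.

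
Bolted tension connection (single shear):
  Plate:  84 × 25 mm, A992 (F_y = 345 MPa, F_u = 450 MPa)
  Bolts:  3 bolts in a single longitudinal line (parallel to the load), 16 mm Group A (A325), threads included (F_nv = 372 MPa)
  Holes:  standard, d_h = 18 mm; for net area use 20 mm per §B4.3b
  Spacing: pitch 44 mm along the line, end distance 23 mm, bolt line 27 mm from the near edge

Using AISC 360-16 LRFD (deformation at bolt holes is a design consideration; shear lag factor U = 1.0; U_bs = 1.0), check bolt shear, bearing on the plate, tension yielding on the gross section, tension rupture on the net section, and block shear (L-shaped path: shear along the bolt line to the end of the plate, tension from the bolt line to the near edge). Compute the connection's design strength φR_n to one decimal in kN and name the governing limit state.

Bolt shear: A_b = π(16)²/4 = 201.06 mm². φR_n = 0.75 × 372 × 201.06 × 3 × 1 = 168.3 kN.
Bearing (25 mm plate, F_u = 450 MPa): end bolts L_c = 23 − 18/2 = 14, R_n = min(1.2×14×25×450, 2.4×16×25×450) = 189 kN/bolt; interior L_c = 44 − 18 = 26, R_n = 351 kN/bolt. φR_n = 0.75 × (1×189 + 2×351) = 668.3 kN.
Tension yield (gross): A_g = 84×25 = 2100 mm². φR_n = 0.90 × 345 × 2100 = 652.1 kN.
Tension rupture (net): A_n = (84 − 1×20)×25 = 1600 mm² (U = 1.0, A_e = A_n). φR_n = 0.75 × 450 × 1600 = 540.0 kN.
Block shear: shear path 1×[23+2×44] = 1×111 mm, A_gv = 2775, A_nv = 1×(111 − 2.5×20)×25 = 1525 mm²; tension to near edge: (27 − 0.5×20)×25 = 425 mm². R_n = min(0.6×450×1525, 0.6×345×2775) + 1.0×450×425 = min(411.75, 574.43) + 191.25 = 603 kN. φR_n = 0.75 × 603 = 452.3 kN.
Governing: min(168.3, 668.3, 652.1, 540.0, 452.3) = 168.3 kN → bolt shear.

168.3 kN (bolt shear governs)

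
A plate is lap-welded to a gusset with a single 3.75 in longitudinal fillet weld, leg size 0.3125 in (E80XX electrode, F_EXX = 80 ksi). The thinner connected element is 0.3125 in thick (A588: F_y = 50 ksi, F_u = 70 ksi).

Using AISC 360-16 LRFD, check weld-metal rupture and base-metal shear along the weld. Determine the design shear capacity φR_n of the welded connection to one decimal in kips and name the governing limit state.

Weld metal: throat = 0.707×0.3125 = 0.22094 in, L = 3.75 in. φR_n = 0.75 × 0.6 × 80 × 0.22094 × 3.75 = 29.8 kips.
Base metal shear (0.3125 in plate): yield φR_n = 1.0×0.6×50×0.3125×3.75 = 35.2 kips; rupture φR_n = 0.75×0.6×70×0.3125×3.75 = 36.9 kips; take 35.2 kips (yield).
Governing: min(29.8, 35.2) = 29.8 kips → weld metal.

29.8 kips (weld metal governs)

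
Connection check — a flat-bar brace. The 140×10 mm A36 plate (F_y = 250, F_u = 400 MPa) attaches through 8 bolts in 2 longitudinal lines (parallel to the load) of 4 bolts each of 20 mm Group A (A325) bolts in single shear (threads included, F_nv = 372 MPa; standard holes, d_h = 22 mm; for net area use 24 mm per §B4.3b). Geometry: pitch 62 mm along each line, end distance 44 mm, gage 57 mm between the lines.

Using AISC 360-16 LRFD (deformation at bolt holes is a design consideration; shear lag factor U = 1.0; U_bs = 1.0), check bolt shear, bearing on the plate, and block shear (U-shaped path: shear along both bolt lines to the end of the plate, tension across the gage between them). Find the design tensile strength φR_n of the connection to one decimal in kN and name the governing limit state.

616.5 kN (block shear governs)

Bolt shear: A_b = π(20)²/4 = 314.16 mm². φR_n = 0.75 × 372 × 314.16 × 8 × 1 = 701.2 kN.
Bearing (10 mm plate, F_u = 400 MPa): end bolts L_c = 44 − 22/2 = 33, R_n = min(1.2×33×10×400, 2.4×20×10×400) = 158.4 kN/bolt; interior L_c = 62 − 22 = 40, R_n = 192 kN/bolt. φR_n = 0.75 × (2×158.4 + 6×192) = 1101.6 kN.
Block shear: shear path 2×[44+3×62] = 2×230 mm, A_gv = 4600, A_nv = 2×(230 − 3.5×24)×10 = 2920 mm²; tension across gage: (57 − 1×24)×10 = 330 mm². R_n = min(0.6×400×2920, 0.6×250×4600) + 1.0×400×330 = min(700.8, 690) + 132 = 822 kN. φR_n = 0.75 × 822 = 616.5 kN.
Governing: min(701.2, 1101.6, 616.5) = 616.5 kN → block shear.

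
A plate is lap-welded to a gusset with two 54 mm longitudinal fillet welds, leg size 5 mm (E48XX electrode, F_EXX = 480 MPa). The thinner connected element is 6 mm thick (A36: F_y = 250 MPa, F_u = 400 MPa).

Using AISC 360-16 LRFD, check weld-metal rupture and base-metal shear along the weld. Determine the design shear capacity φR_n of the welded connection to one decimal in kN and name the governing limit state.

Weld metal: throat = 0.707×5 = 3.535 mm, L = 2×54 = 108 mm. φR_n = 0.75 × 0.6 × 480 × 3.535 × 108 = 82.5 kN.
Base metal shear (6 mm plate): yield φR_n = 1.0×0.6×250×6×108 = 97.2 kN; rupture φR_n = 0.75×0.6×400×6×108 = 116.6 kN; take 97.2 kN (yield).
Governing: min(82.5, 97.2) = 82.5 kN → weld metal.

82.5 kN (weld metal governs)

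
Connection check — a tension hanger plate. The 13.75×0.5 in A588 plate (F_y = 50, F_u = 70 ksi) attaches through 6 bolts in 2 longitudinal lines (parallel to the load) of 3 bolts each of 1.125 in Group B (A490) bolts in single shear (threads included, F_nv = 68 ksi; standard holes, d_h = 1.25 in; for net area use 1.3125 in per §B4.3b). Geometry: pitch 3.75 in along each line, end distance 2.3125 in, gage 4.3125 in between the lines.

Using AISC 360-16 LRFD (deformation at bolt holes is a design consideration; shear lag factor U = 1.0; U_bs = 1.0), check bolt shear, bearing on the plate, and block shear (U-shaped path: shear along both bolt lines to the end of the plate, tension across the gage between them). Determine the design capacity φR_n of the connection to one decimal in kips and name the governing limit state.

Bolt shear: A_b = π(1.125)²/4 = 0.99402 in². φR_n = 0.75 × 68 × 0.99402 × 6 × 1 = 304.2 kips.
Bearing (0.5 in plate, F_u = 70 ksi): end bolts L_c = 2.3125 − 1.25/2 = 1.6875, R_n = min(1.2×1.6875×0.5×70, 2.4×1.125×0.5×70) = 70.875 kips/bolt; interior L_c = 3.75 − 1.25 = 2.5, R_n = 94.5 kips/bolt. φR_n = 0.75 × (2×70.875 + 4×94.5) = 389.8 kips.
Block shear: shear path 2×[2.3125+2×3.75] = 2×9.8125 in, A_gv = 9.8125, A_nv = 2×(9.8125 − 2.5×1.3125)×0.5 = 6.5313 in²; tension across gage: (4.3125 − 1×1.3125)×0.5 = 1.5 in². R_n = min(0.6×70×6.5313, 0.6×50×9.8125) + 1.0×70×1.5 = min(274.31, 294.38) + 105 = 379.31 kips. φR_n = 0.75 × 379.31 = 284.5 kips.
Governing: min(304.2, 389.8, 284.5) = 284.5 kips → block shear.

284.5 kips (block shear governs)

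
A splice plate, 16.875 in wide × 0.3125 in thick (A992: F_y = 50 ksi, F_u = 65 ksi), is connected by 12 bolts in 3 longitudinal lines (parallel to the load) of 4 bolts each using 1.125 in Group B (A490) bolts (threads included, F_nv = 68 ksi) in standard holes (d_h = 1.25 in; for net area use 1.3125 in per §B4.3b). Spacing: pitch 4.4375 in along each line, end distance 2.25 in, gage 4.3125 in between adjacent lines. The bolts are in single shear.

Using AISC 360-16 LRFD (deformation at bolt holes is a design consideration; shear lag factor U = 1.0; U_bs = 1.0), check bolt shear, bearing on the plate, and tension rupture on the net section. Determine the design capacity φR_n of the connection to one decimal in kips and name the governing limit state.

Bolt shear: A_b = π(1.125)²/4 = 0.99402 in². φR_n = 0.75 × 68 × 0.99402 × 12 × 1 = 608.3 kips.
Bearing (0.3125 in plate, F_u = 65 ksi): end bolts L_c = 2.25 − 1.25/2 = 1.625, R_n = min(1.2×1.625×0.3125×65, 2.4×1.125×0.3125×65) = 39.609 kips/bolt; interior L_c = 4.4375 − 1.25 = 3.1875, R_n = 54.844 kips/bolt. φR_n = 0.75 × (3×39.609 + 9×54.844) = 459.3 kips.
Tension rupture (net): A_n = (16.875 − 3×1.3125)×0.3125 = 4.043 in² (U = 1.0, A_e = A_n). φR_n = 0.75 × 65 × 4.043 = 197.1 kips.
Governing: min(608.3, 459.3, 197.1) = 197.1 kips → net-section rupture.

197.1 kips (net-section rupture governs)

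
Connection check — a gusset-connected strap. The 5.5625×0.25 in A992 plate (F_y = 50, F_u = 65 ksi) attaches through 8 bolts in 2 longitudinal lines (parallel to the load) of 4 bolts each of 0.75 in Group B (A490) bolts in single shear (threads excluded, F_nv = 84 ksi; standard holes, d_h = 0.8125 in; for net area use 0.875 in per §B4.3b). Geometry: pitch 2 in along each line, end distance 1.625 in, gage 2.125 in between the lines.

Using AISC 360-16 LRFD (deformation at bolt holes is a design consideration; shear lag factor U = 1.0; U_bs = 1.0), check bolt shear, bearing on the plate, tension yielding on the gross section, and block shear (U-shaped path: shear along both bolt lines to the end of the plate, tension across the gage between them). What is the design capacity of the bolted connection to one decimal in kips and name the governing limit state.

Bolt shear: A_b = π(0.75)²/4 = 0.44179 in². φR_n = 0.75 × 84 × 0.44179 × 8 × 1 = 222.7 kips.
Bearing (0.25 in plate, F_u = 65 ksi): end bolts L_c = 1.625 − 0.8125/2 = 1.21875, R_n = min(1.2×1.21875×0.25×65, 2.4×0.75×0.25×65) = 23.766 kips/bolt; interior L_c = 2 − 0.8125 = 1.1875, R_n = 23.156 kips/bolt. φR_n = 0.75 × (2×23.766 + 6×23.156) = 139.9 kips.
Tension yield (gross): A_g = 5.5625×0.25 = 1.3906 in². φR_n = 0.90 × 50 × 1.3906 = 62.6 kips.
Block shear: shear path 2×[1.625+3×2] = 2×7.625 in, A_gv = 3.8125, A_nv = 2×(7.625 − 3.5×0.875)×0.25 = 2.2813 in²; tension across gage: (2.125 − 1×0.875)×0.25 = 0.3125 in². R_n = min(0.6×65×2.2813, 0.6×50×3.8125) + 1.0×65×0.3125 = min(88.971, 114.38) + 20.313 = 109.28 kips. φR_n = 0.75 × 109.28 = 82.0 kips.
Governing: min(222.7, 139.9, 62.6, 82.0) = 62.6 kips → gross-section yield.

62.6 kips (gross-section yield governs)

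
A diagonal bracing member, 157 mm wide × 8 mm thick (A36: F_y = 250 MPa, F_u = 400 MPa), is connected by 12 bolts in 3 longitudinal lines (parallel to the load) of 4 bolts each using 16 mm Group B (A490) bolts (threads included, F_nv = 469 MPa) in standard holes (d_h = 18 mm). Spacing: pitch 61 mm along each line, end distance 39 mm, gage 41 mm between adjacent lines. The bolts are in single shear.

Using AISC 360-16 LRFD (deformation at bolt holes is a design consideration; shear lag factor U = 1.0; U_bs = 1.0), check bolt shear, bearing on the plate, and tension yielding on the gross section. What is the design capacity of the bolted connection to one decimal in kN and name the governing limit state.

282.6 kN (gross-section yield governs)

Bolt shear: A_b = π(16)²/4 = 201.06 mm². φR_n = 0.75 × 469 × 201.06 × 12 × 1 = 848.7 kN.
Bearing (8 mm plate, F_u = 400 MPa): end bolts L_c = 39 − 18/2 = 30, R_n = min(1.2×30×8×400, 2.4×16×8×400) = 115.2 kN/bolt; interior L_c = 61 − 18 = 43, R_n = 122.88 kN/bolt. φR_n = 0.75 × (3×115.2 + 9×122.88) = 1088.6 kN.
Tension yield (gross): A_g = 157×8 = 1256 mm². φR_n = 0.90 × 250 × 1256 = 282.6 kN.
Governing: min(848.7, 1088.6, 282.6) = 282.6 kN → gross-section yield.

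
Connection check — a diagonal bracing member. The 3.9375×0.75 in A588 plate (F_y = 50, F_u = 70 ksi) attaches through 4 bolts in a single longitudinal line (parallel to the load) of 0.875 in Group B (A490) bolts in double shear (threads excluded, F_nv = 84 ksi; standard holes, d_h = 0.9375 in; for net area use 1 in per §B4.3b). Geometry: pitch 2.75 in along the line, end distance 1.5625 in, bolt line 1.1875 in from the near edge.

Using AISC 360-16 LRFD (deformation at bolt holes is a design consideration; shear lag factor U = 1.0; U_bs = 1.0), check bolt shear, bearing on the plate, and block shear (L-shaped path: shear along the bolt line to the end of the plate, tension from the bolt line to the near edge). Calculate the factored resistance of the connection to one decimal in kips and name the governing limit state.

Bolt shear: A_b = π(0.875)²/4 = 0.60132 in². φR_n = 0.75 × 84 × 0.60132 × 4 × 2 = 303.1 kips.
Bearing (0.75 in plate, F_u = 70 ksi): end bolts L_c = 1.5625 − 0.9375/2 = 1.09375, R_n = min(1.2×1.09375×0.75×70, 2.4×0.875×0.75×70) = 68.906 kips/bolt; interior L_c = 2.75 − 0.9375 = 1.8125, R_n = 110.25 kips/bolt. φR_n = 0.75 × (1×68.906 + 3×110.25) = 299.7 kips.
Block shear: shear path 1×[1.5625+3×2.75] = 1×9.8125 in, A_gv = 7.3594, A_nv = 1×(9.8125 − 3.5×1)×0.75 = 4.7344 in²; tension to near edge: (1.1875 − 0.5×1)×0.75 = 0.51563 in². R_n = min(0.6×70×4.7344, 0.6×50×7.3594) + 1.0×70×0.51563 = min(198.84, 220.78) + 36.094 = 234.93 kips. φR_n = 0.75 × 234.93 = 176.2 kips.
Governing: min(303.1, 299.7, 176.2) = 176.2 kips → block shear.

176.2 kips (block shear governs)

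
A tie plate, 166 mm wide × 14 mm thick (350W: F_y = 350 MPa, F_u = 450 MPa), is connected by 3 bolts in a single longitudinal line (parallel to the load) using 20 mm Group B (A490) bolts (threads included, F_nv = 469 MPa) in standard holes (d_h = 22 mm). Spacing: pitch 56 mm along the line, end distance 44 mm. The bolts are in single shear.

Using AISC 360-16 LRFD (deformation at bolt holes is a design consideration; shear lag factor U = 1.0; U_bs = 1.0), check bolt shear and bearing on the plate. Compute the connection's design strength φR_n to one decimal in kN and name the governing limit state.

331.5 kN (bolt shear governs)

Bolt shear: A_b = π(20)²/4 = 314.16 mm². φR_n = 0.75 × 469 × 314.16 × 3 × 1 = 331.5 kN.
Bearing (14 mm plate, F_u = 450 MPa): end bolts L_c = 44 − 22/2 = 33, R_n = min(1.2×33×14×450, 2.4×20×14×450) = 249.48 kN/bolt; interior L_c = 56 − 22 = 34, R_n = 257.04 kN/bolt. φR_n = 0.75 × (1×249.48 + 2×257.04) = 572.7 kN.
Governing: min(331.5, 572.7) = 331.5 kN → bolt shear.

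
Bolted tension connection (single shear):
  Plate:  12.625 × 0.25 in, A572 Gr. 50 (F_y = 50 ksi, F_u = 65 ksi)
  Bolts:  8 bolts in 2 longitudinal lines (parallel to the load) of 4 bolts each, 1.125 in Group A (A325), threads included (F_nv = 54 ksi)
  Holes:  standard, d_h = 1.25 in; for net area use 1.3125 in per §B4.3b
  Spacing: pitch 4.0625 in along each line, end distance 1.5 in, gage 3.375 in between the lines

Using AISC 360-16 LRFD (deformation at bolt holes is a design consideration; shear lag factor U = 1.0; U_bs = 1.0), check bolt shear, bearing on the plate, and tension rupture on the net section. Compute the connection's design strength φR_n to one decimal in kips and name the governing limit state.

Bolt shear: A_b = π(1.125)²/4 = 0.99402 in². φR_n = 0.75 × 54 × 0.99402 × 8 × 1 = 322.1 kips.
Bearing (0.25 in plate, F_u = 65 ksi): end bolts L_c = 1.5 − 1.25/2 = 0.875, R_n = min(1.2×0.875×0.25×65, 2.4×1.125×0.25×65) = 17.063 kips/bolt; interior L_c = 4.0625 − 1.25 = 2.8125, R_n = 43.875 kips/bolt. φR_n = 0.75 × (2×17.063 + 6×43.875) = 223.0 kips.
Tension rupture (net): A_n = (12.625 − 2×1.3125)×0.25 = 2.5 in² (U = 1.0, A_e = A_n). φR_n = 0.75 × 65 × 2.5 = 121.9 kips.
Governing: min(322.1, 223.0, 121.9) = 121.9 kips → net-section rupture.

121.9 kips (net-section rupture governs)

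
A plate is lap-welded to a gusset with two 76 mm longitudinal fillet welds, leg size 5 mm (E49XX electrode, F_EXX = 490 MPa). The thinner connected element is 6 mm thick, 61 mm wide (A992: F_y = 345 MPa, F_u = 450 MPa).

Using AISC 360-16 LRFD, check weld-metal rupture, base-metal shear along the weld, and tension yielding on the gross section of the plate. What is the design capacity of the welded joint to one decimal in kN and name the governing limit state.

113.6 kN (gross-section yield governs)

Weld metal: throat = 0.707×5 = 3.535 mm, L = 2×76 = 152 mm. φR_n = 0.75 × 0.6 × 490 × 3.535 × 152 = 118.5 kN.
Base metal shear (6 mm plate): yield φR_n = 1.0×0.6×345×6×152 = 188.8 kN; rupture φR_n = 0.75×0.6×450×6×152 = 184.7 kN; take 184.7 kN (rupture).
Tension yield (gross): A_g = 61×6 = 366 mm². φR_n = 0.90 × 345 × 366 = 113.6 kN.
Governing: min(118.5, 184.7, 113.6) = 113.6 kN → gross-section yield.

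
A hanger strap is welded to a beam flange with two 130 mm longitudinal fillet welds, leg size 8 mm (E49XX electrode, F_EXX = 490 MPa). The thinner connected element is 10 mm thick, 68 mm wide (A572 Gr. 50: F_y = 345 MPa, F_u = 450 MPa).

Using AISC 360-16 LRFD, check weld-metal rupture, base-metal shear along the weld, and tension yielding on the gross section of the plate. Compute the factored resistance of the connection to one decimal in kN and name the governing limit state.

Weld metal: throat = 0.707×8 = 5.656 mm, L = 2×130 = 260 mm. φR_n = 0.75 × 0.6 × 490 × 5.656 × 260 = 324.3 kN.
Base metal shear (10 mm plate): yield φR_n = 1.0×0.6×345×10×260 = 538.2 kN; rupture φR_n = 0.75×0.6×450×10×260 = 526.5 kN; take 526.5 kN (rupture).
Tension yield (gross): A_g = 68×10 = 680 mm². φR_n = 0.90 × 345 × 680 = 211.1 kN.
Governing: min(324.3, 526.5, 211.1) = 211.1 kN → gross-section yield.

211.1 kN (gross-section yield governs)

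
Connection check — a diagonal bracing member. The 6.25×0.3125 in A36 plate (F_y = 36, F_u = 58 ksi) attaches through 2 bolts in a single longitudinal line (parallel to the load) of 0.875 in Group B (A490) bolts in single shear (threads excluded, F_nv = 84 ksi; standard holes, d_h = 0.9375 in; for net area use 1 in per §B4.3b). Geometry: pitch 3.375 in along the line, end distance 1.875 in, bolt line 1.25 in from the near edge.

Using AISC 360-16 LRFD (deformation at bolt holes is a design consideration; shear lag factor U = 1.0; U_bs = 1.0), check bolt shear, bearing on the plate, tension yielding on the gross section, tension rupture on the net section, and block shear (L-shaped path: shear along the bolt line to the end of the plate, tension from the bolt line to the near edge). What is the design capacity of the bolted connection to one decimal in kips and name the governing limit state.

Bolt shear: A_b = π(0.875)²/4 = 0.60132 in². φR_n = 0.75 × 84 × 0.60132 × 2 × 1 = 75.8 kips.
Bearing (0.3125 in plate, F_u = 58 ksi): end bolts L_c = 1.875 − 0.9375/2 = 1.40625, R_n = min(1.2×1.40625×0.3125×58, 2.4×0.875×0.3125×58) = 30.586 kips/bolt; interior L_c = 3.375 − 0.9375 = 2.4375, R_n = 38.063 kips/bolt. φR_n = 0.75 × (1×30.586 + 1×38.063) = 51.5 kips.
Tension yield (gross): A_g = 6.25×0.3125 = 1.9531 in². φR_n = 0.90 × 36 × 1.9531 = 63.3 kips.
Tension rupture (net): A_n = (6.25 − 1×1)×0.3125 = 1.6406 in² (U = 1.0, A_e = A_n). φR_n = 0.75 × 58 × 1.6406 = 71.4 kips.
Block shear: shear path 1×[1.875+1×3.375] = 1×5.25 in, A_gv = 1.6406, A_nv = 1×(5.25 − 1.5×1)×0.3125 = 1.1719 in²; tension to near edge: (1.25 − 0.5×1)×0.3125 = 0.23438 in². R_n = min(0.6×58×1.1719, 0.6×36×1.6406) + 1.0×58×0.23438 = min(40.782, 35.437) + 13.594 = 49.031 kips. φR_n = 0.75 × 49.031 = 36.8 kips.
Governing: min(75.8, 51.5, 63.3, 71.4, 36.8) = 36.8 kips → block shear.

36.8 kips (block shear governs)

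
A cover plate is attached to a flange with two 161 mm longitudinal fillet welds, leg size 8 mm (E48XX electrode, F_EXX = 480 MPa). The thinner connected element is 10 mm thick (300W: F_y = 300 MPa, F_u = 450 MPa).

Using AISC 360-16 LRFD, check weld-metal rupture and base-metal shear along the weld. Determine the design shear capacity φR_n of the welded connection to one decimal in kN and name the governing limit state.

393.4 kN (weld metal governs)

Weld metal: throat = 0.707×8 = 5.656 mm, L = 2×161 = 322 mm. φR_n = 0.75 × 0.6 × 480 × 5.656 × 322 = 393.4 kN.
Base metal shear (10 mm plate): yield φR_n = 1.0×0.6×300×10×322 = 579.6 kN; rupture φR_n = 0.75×0.6×450×10×322 = 652.1 kN; take 579.6 kN (yield).
Governing: min(393.4, 579.6) = 393.4 kN → weld metal.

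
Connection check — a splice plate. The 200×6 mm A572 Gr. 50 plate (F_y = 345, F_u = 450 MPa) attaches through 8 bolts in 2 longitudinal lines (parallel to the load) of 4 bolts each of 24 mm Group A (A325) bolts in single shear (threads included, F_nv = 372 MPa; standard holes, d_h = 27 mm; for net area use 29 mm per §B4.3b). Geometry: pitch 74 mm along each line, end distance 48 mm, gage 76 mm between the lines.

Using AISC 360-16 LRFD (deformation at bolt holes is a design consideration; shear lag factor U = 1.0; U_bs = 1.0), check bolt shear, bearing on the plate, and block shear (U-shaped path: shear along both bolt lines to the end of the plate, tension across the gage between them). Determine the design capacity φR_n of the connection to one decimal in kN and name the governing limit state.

Bolt shear: A_b = π(24)²/4 = 452.39 mm². φR_n = 0.75 × 372 × 452.39 × 8 × 1 = 1009.7 kN.
Bearing (6 mm plate, F_u = 450 MPa): end bolts L_c = 48 − 27/2 = 34.5, R_n = min(1.2×34.5×6×450, 2.4×24×6×450) = 111.78 kN/bolt; interior L_c = 74 − 27 = 47, R_n = 152.28 kN/bolt. φR_n = 0.75 × (2×111.78 + 6×152.28) = 852.9 kN.
Block shear: shear path 2×[48+3×74] = 2×270 mm, A_gv = 3240, A_nv = 2×(270 − 3.5×29)×6 = 2022 mm²; tension across gage: (76 − 1×29)×6 = 282 mm². R_n = min(0.6×450×2022, 0.6×345×3240) + 1.0×450×282 = min(545.94, 670.68) + 126.9 = 672.84 kN. φR_n = 0.75 × 672.84 = 504.6 kN.
Governing: min(1009.7, 852.9, 504.6) = 504.6 kN → block shear.

504.6 kN (block shear governs)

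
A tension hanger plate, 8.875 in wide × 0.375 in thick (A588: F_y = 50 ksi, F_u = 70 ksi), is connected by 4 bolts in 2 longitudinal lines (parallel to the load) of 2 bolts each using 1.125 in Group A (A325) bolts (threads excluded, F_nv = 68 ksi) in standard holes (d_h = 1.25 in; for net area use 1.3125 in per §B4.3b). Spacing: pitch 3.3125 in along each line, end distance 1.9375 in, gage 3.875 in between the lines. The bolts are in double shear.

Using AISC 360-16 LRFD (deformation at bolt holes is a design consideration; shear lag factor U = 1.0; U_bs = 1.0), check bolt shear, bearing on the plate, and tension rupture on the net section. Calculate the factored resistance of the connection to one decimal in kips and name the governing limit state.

123.0 kips (net-section rupture governs)

Bolt shear: A_b = π(1.125)²/4 = 0.99402 in². φR_n = 0.75 × 68 × 0.99402 × 4 × 2 = 405.6 kips.
Bearing (0.375 in plate, F_u = 70 ksi): end bolts L_c = 1.9375 − 1.25/2 = 1.3125, R_n = min(1.2×1.3125×0.375×70, 2.4×1.125×0.375×70) = 41.344 kips/bolt; interior L_c = 3.3125 − 1.25 = 2.0625, R_n = 64.969 kips/bolt. φR_n = 0.75 × (2×41.344 + 2×64.969) = 159.5 kips.
Tension rupture (net): A_n = (8.875 − 2×1.3125)×0.375 = 2.3438 in² (U = 1.0, A_e = A_n). φR_n = 0.75 × 70 × 2.3438 = 123.0 kips.
Governing: min(405.6, 159.5, 123.0) = 123.0 kips → net-section rupture.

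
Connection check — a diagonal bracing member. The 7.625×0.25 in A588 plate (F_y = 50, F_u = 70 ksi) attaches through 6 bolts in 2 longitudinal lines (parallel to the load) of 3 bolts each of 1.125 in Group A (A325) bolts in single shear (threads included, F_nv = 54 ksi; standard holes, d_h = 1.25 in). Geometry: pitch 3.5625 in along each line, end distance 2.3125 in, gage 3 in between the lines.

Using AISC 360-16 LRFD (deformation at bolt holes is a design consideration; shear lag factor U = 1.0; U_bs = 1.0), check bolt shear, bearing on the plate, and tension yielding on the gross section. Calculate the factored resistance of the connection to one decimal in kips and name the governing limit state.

85.8 kips (gross-section yield governs)

Bolt shear: A_b = π(1.125)²/4 = 0.99402 in². φR_n = 0.75 × 54 × 0.99402 × 6 × 1 = 241.5 kips.
Bearing (0.25 in plate, F_u = 70 ksi): end bolts L_c = 2.3125 − 1.25/2 = 1.6875, R_n = min(1.2×1.6875×0.25×70, 2.4×1.125×0.25×70) = 35.438 kips/bolt; interior L_c = 3.5625 − 1.25 = 2.3125, R_n = 47.25 kips/bolt. φR_n = 0.75 × (2×35.438 + 4×47.25) = 194.9 kips.
Tension yield (gross): A_g = 7.625×0.25 = 1.9063 in². φR_n = 0.90 × 50 × 1.9063 = 85.8 kips.
Governing: min(241.5, 194.9, 85.8) = 85.8 kips → gross-section yield.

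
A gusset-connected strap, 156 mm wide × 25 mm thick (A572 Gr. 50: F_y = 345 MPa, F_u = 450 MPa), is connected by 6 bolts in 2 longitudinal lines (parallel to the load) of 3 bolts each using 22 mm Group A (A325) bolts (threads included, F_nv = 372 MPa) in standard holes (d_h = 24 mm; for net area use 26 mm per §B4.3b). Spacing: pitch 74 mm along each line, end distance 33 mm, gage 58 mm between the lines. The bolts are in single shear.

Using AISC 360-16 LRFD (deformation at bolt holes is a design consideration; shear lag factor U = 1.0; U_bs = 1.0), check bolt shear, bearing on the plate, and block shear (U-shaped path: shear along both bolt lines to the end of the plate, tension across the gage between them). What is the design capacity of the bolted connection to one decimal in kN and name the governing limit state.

Bolt shear: A_b = π(22)²/4 = 380.13 mm². φR_n = 0.75 × 372 × 380.13 × 6 × 1 = 636.3 kN.
Bearing (25 mm plate, F_u = 450 MPa): end bolts L_c = 33 − 24/2 = 21, R_n = min(1.2×21×25×450, 2.4×22×25×450) = 283.5 kN/bolt; interior L_c = 74 − 24 = 50, R_n = 594 kN/bolt. φR_n = 0.75 × (2×283.5 + 4×594) = 2207.3 kN.
Block shear: shear path 2×[33+2×74] = 2×181 mm, A_gv = 9050, A_nv = 2×(181 − 2.5×26)×25 = 5800 mm²; tension across gage: (58 − 1×26)×25 = 800 mm². R_n = min(0.6×450×5800, 0.6×345×9050) + 1.0×450×800 = min(1566, 1873.4) + 360 = 1926 kN. φR_n = 0.75 × 1926 = 1444.5 kN.
Governing: min(636.3, 2207.3, 1444.5) = 636.3 kN → bolt shear.

636.3 kN (bolt shear governs)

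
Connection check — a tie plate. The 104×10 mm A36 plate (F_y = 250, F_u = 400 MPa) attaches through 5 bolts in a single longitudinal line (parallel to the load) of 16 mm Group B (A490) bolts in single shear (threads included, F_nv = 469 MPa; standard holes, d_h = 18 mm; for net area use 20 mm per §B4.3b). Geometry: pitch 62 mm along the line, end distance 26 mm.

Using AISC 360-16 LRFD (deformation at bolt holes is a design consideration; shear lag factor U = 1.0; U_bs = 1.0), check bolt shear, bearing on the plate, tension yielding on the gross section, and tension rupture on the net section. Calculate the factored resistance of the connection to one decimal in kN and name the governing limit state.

234.0 kN (gross-section yield governs)

Bolt shear: A_b = π(16)²/4 = 201.06 mm². φR_n = 0.75 × 469 × 201.06 × 5 × 1 = 353.6 kN.
Bearing (10 mm plate, F_u = 400 MPa): end bolts L_c = 26 − 18/2 = 17, R_n = min(1.2×17×10×400, 2.4×16×10×400) = 81.6 kN/bolt; interior L_c = 62 − 18 = 44, R_n = 153.6 kN/bolt. φR_n = 0.75 × (1×81.6 + 4×153.6) = 522.0 kN.
Tension yield (gross): A_g = 104×10 = 1040 mm². φR_n = 0.90 × 250 × 1040 = 234.0 kN.
Tension rupture (net): A_n = (104 − 1×20)×10 = 840 mm² (U = 1.0, A_e = A_n). φR_n = 0.75 × 400 × 840 = 252.0 kN.
Governing: min(353.6, 522.0, 234.0, 252.0) = 234.0 kN → gross-section yield.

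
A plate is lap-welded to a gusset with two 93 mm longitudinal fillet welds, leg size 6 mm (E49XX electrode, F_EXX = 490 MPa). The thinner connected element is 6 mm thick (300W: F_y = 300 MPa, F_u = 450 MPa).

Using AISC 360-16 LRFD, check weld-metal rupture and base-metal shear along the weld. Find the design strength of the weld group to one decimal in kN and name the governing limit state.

Weld metal: throat = 0.707×6 = 4.242 mm, L = 2×93 = 186 mm. φR_n = 0.75 × 0.6 × 490 × 4.242 × 186 = 174.0 kN.
Base metal shear (6 mm plate): yield φR_n = 1.0×0.6×300×6×186 = 200.9 kN; rupture φR_n = 0.75×0.6×450×6×186 = 226.0 kN; take 200.9 kN (yield).
Governing: min(174.0, 200.9) = 174.0 kN → weld metal.

174.0 kN (weld metal governs)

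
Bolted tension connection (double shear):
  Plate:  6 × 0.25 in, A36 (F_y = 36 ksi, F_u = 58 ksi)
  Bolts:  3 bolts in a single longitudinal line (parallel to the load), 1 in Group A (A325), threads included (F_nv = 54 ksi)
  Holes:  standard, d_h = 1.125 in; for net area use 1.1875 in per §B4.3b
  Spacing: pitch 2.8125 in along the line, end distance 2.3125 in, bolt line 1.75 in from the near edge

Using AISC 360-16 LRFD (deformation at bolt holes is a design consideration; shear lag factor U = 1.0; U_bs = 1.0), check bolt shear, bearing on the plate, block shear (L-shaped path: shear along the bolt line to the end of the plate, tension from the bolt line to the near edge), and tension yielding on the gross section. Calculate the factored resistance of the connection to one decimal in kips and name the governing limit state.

44.7 kips (block shear governs)

Bolt shear: A_b = π(1)²/4 = 0.7854 in². φR_n = 0.75 × 54 × 0.7854 × 3 × 2 = 190.9 kips.
Bearing (0.25 in plate, F_u = 58 ksi): end bolts L_c = 2.3125 − 1.125/2 = 1.75, R_n = min(1.2×1.75×0.25×58, 2.4×1×0.25×58) = 30.45 kips/bolt; interior L_c = 2.8125 − 1.125 = 1.6875, R_n = 29.363 kips/bolt. φR_n = 0.75 × (1×30.45 + 2×29.363) = 66.9 kips.
Block shear: shear path 1×[2.3125+2×2.8125] = 1×7.9375 in, A_gv = 1.9844, A_nv = 1×(7.9375 − 2.5×1.1875)×0.25 = 1.2422 in²; tension to near edge: (1.75 − 0.5×1.1875)×0.25 = 0.28906 in². R_n = min(0.6×58×1.2422, 0.6×36×1.9844) + 1.0×58×0.28906 = min(43.229, 42.863) + 16.765 = 59.628 kips. φR_n = 0.75 × 59.628 = 44.7 kips.
Tension yield (gross): A_g = 6×0.25 = 1.5 in². φR_n = 0.90 × 36 × 1.5 = 48.6 kips.
Governing: min(190.9, 66.9, 44.7, 48.6) = 44.7 kips → block shear.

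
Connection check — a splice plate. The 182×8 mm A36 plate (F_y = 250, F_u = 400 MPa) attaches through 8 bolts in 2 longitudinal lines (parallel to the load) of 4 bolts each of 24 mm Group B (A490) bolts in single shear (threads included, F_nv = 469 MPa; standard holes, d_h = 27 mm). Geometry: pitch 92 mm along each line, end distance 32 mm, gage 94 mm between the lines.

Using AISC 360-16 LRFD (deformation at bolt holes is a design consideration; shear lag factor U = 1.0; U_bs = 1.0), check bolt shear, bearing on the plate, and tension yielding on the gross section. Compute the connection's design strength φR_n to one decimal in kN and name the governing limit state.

327.6 kN (gross-section yield governs)

Bolt shear: A_b = π(24)²/4 = 452.39 mm². φR_n = 0.75 × 469 × 452.39 × 8 × 1 = 1273.0 kN.
Bearing (8 mm plate, F_u = 400 MPa): end bolts L_c = 32 − 27/2 = 18.5, R_n = min(1.2×18.5×8×400, 2.4×24×8×400) = 71.04 kN/bolt; interior L_c = 92 − 27 = 65, R_n = 184.32 kN/bolt. φR_n = 0.75 × (2×71.04 + 6×184.32) = 936.0 kN.
Tension yield (gross): A_g = 182×8 = 1456 mm². φR_n = 0.90 × 250 × 1456 = 327.6 kN.
Governing: min(1273.0, 936.0, 327.6) = 327.6 kN → gross-section yield.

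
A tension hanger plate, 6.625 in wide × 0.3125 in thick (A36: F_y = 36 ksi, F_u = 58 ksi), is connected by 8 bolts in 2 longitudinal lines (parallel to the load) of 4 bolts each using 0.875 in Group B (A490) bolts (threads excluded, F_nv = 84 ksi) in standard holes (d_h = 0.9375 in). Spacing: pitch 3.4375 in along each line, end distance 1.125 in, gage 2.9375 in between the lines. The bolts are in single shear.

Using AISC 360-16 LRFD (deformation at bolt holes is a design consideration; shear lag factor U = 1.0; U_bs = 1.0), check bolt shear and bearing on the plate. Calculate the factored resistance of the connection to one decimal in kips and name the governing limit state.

Bolt shear: A_b = π(0.875)²/4 = 0.60132 in². φR_n = 0.75 × 84 × 0.60132 × 8 × 1 = 303.1 kips.
Bearing (0.3125 in plate, F_u = 58 ksi): end bolts L_c = 1.125 − 0.9375/2 = 0.65625, R_n = min(1.2×0.65625×0.3125×58, 2.4×0.875×0.3125×58) = 14.273 kips/bolt; interior L_c = 3.4375 − 0.9375 = 2.5, R_n = 38.063 kips/bolt. φR_n = 0.75 × (2×14.273 + 6×38.063) = 192.7 kips.
Governing: min(303.1, 192.7) = 192.7 kips → bearing.

192.7 kips (bearing governs)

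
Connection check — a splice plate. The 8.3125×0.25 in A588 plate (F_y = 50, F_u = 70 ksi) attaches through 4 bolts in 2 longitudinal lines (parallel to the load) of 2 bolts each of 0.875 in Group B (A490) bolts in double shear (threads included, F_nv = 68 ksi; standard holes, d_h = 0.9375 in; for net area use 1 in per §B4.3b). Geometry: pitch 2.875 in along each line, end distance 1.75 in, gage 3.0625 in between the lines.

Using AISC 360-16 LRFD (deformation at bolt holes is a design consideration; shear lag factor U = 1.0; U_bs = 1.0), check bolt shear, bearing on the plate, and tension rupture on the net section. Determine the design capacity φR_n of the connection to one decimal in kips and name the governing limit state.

Bolt shear: A_b = π(0.875)²/4 = 0.60132 in². φR_n = 0.75 × 68 × 0.60132 × 4 × 2 = 245.3 kips.
Bearing (0.25 in plate, F_u = 70 ksi): end bolts L_c = 1.75 − 0.9375/2 = 1.28125, R_n = min(1.2×1.28125×0.25×70, 2.4×0.875×0.25×70) = 26.906 kips/bolt; interior L_c = 2.875 − 0.9375 = 1.9375, R_n = 36.75 kips/bolt. φR_n = 0.75 × (2×26.906 + 2×36.75) = 95.5 kips.
Tension rupture (net): A_n = (8.3125 − 2×1)×0.25 = 1.5781 in² (U = 1.0, A_e = A_n). φR_n = 0.75 × 70 × 1.5781 = 82.9 kips.
Governing: min(245.3, 95.5, 82.9) = 82.9 kips → net-section rupture.

82.9 kips (net-section rupture governs)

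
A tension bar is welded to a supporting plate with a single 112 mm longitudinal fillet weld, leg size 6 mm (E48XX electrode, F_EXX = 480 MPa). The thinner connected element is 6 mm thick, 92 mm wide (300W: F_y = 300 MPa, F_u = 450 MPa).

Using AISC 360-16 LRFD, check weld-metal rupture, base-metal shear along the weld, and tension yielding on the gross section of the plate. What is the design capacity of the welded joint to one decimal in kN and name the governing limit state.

102.6 kN (weld metal governs)

Weld metal: throat = 0.707×6 = 4.242 mm, L = 112 mm. φR_n = 0.75 × 0.6 × 480 × 4.242 × 112 = 102.6 kN.
Base metal shear (6 mm plate): yield φR_n = 1.0×0.6×300×6×112 = 121.0 kN; rupture φR_n = 0.75×0.6×450×6×112 = 136.1 kN; take 121.0 kN (yield).
Tension yield (gross): A_g = 92×6 = 552 mm². φR_n = 0.90 × 300 × 552 = 149.0 kN.
Governing: min(102.6, 121.0, 149.0) = 102.6 kN → weld metal.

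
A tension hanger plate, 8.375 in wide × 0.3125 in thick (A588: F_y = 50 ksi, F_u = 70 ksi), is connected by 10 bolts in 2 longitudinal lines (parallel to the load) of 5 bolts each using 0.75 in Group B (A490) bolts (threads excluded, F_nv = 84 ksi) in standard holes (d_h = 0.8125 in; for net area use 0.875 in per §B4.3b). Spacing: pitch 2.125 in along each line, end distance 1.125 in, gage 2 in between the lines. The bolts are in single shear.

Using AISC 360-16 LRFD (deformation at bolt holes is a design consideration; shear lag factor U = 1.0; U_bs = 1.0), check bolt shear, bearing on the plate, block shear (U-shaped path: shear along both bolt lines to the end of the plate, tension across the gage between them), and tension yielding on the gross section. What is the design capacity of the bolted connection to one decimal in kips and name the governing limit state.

Bolt shear: A_b = π(0.75)²/4 = 0.44179 in². φR_n = 0.75 × 84 × 0.44179 × 10 × 1 = 278.3 kips.
Bearing (0.3125 in plate, F_u = 70 ksi): end bolts L_c = 1.125 − 0.8125/2 = 0.71875, R_n = min(1.2×0.71875×0.3125×70, 2.4×0.75×0.3125×70) = 18.867 kips/bolt; interior L_c = 2.125 − 0.8125 = 1.3125, R_n = 34.453 kips/bolt. φR_n = 0.75 × (2×18.867 + 8×34.453) = 235.0 kips.
Block shear: shear path 2×[1.125+4×2.125] = 2×9.625 in, A_gv = 6.0156, A_nv = 2×(9.625 − 4.5×0.875)×0.3125 = 3.5547 in²; tension across gage: (2 − 1×0.875)×0.3125 = 0.35156 in². R_n = min(0.6×70×3.5547, 0.6×50×6.0156) + 1.0×70×0.35156 = min(149.3, 180.47) + 24.609 = 173.91 kips. φR_n = 0.75 × 173.91 = 130.4 kips.
Tension yield (gross): A_g = 8.375×0.3125 = 2.6172 in². φR_n = 0.90 × 50 × 2.6172 = 117.8 kips.
Governing: min(278.3, 235.0, 130.4, 117.8) = 117.8 kips → gross-section yield.

117.8 kips (gross-section yield governs)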